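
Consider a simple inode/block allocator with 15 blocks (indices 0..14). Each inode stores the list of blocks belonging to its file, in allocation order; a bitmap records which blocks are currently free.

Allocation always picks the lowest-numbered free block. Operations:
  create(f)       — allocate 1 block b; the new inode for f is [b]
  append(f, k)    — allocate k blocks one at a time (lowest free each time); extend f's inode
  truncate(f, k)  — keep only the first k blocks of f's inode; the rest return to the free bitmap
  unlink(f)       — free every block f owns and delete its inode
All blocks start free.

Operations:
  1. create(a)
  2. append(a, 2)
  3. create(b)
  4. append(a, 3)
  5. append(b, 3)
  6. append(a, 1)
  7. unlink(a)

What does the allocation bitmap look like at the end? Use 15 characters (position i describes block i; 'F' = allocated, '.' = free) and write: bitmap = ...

bitmap = ...F...FFF.....

  1. create(a)  ⇒  F..............  {a→[0]}
  2. append(a, 2)  ⇒  FFF............  {a→[0, 1, 2]}
  3. create(b)  ⇒  FFFF...........  {a→[0, 1, 2]; b→[3]}
  4. append(a, 3)  ⇒  FFFFFFF........  {a→[0, 1, 2, 4, 5, 6]; b→[3]}
  5. append(b, 3)  ⇒  FFFFFFFFFF.....  {a→[0, 1, 2, 4, 5, 6]; b→[3, 7, 8, 9]}
  6. append(a, 1)  ⇒  FFFFFFFFFFF....  {a→[0, 1, 2, 4, 5, 6, 10]; b→[3, 7, 8, 9]}
  7. unlink(a)  ⇒  ...F...FFF.....  {b→[3, 7, 8, 9]}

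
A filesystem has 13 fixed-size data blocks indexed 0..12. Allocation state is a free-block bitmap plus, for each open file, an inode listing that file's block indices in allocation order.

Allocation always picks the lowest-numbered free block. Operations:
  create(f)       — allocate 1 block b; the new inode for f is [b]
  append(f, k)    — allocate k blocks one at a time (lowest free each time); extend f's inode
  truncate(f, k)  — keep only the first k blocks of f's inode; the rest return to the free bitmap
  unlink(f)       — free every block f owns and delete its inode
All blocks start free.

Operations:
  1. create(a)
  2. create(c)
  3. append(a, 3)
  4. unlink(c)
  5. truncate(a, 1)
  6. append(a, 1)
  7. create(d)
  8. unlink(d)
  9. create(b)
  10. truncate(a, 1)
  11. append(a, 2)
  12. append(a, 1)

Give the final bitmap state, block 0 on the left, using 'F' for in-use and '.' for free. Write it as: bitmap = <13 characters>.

after create(a) → a:[0]  free=[F............]
after create(c) → a:[0], c:[1]  free=[FF...........]
after append(a, 3) → a:[0, 2, 3, 4], c:[1]  free=[FFFFF........]
after unlink(c) → a:[0, 2, 3, 4]  free=[F.FFF........]
after truncate(a, 1) → a:[0]  free=[F............]
after append(a, 1) → a:[0, 1]  free=[FF...........]
after create(d) → a:[0, 1], d:[2]  free=[FFF..........]
after unlink(d) → a:[0, 1]  free=[FF...........]
after create(b) → a:[0, 1], b:[2]  free=[FFF..........]
after truncate(a, 1) → a:[0], b:[2]  free=[F.F..........]
after append(a, 2) → a:[0, 1, 3], b:[2]  free=[FFFF.........]
after append(a, 1) → a:[0, 1, 3, 4], b:[2]  free=[FFFFF........]

bitmap = FFFFF........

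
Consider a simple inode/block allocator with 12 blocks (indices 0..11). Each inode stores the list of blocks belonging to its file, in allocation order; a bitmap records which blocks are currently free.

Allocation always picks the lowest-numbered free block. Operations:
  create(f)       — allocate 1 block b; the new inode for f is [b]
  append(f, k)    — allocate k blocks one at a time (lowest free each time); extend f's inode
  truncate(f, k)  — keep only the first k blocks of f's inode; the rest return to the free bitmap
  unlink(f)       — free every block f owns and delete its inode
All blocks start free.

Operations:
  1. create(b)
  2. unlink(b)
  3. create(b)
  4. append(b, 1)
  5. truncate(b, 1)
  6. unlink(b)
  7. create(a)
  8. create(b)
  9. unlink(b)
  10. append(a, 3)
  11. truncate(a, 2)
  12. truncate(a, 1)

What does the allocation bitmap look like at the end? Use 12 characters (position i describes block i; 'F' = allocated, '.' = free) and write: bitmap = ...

after create(b) → b:[0]  free=[F...........]
after unlink(b) →   free=[............]
after create(b) → b:[0]  free=[F...........]
after append(b, 1) → b:[0, 1]  free=[FF..........]
after truncate(b, 1) → b:[0]  free=[F...........]
after unlink(b) →   free=[............]
after create(a) → a:[0]  free=[F...........]
after create(b) → a:[0], b:[1]  free=[FF..........]
after unlink(b) → a:[0]  free=[F...........]
after append(a, 3) → a:[0, 1, 2, 3]  free=[FFFF........]
after truncate(a, 2) → a:[0, 1]  free=[FF..........]
after truncate(a, 1) → a:[0]  free=[F...........]

bitmap = F...........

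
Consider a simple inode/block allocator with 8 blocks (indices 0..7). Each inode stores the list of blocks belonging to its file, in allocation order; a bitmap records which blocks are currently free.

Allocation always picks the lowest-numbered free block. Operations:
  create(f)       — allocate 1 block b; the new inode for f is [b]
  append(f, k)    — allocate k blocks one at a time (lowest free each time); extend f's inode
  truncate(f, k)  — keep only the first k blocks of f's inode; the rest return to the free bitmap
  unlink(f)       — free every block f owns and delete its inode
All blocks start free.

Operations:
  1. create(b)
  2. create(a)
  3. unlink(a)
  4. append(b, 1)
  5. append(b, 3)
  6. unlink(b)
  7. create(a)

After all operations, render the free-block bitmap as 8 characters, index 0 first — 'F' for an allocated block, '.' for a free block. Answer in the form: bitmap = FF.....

create(b): bitmap=F....... | b=[0]
create(a): bitmap=FF...... | a=[1] b=[0]
unlink(a): bitmap=F....... | b=[0]
append(b, 1): bitmap=FF...... | b=[0, 1]
append(b, 3): bitmap=FFFFF... | b=[0, 1, 2, 3, 4]
unlink(b): bitmap=........ | 
create(a): bitmap=F....... | a=[0]

bitmap = F.......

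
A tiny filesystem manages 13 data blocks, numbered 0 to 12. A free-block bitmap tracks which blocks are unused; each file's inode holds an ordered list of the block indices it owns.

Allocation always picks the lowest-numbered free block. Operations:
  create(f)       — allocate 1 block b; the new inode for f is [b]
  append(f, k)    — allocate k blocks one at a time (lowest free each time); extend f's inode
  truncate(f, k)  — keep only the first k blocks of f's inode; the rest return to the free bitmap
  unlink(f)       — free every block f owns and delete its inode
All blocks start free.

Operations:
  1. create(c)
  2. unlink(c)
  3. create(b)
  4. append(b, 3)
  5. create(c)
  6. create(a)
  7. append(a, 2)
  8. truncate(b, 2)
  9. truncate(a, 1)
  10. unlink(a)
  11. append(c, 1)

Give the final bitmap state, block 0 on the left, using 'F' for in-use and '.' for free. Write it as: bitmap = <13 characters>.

after create(c) → c:[0]  free=[F............]
after unlink(c) →   free=[.............]
after create(b) → b:[0]  free=[F............]
after append(b, 3) → b:[0, 1, 2, 3]  free=[FFFF.........]
after create(c) → b:[0, 1, 2, 3], c:[4]  free=[FFFFF........]
after create(a) → a:[5], b:[0, 1, 2, 3], c:[4]  free=[FFFFFF.......]
after append(a, 2) → a:[5, 6, 7], b:[0, 1, 2, 3], c:[4]  free=[FFFFFFFF.....]
after truncate(b, 2) → a:[5, 6, 7], b:[0, 1], c:[4]  free=[FF..FFFF.....]
after truncate(a, 1) → a:[5], b:[0, 1], c:[4]  free=[FF..FF.......]
after unlink(a) → b:[0, 1], c:[4]  free=[FF..F........]
after append(c, 1) → b:[0, 1], c:[4, 2]  free=[FFF.F........]

bitmap = FFF.F........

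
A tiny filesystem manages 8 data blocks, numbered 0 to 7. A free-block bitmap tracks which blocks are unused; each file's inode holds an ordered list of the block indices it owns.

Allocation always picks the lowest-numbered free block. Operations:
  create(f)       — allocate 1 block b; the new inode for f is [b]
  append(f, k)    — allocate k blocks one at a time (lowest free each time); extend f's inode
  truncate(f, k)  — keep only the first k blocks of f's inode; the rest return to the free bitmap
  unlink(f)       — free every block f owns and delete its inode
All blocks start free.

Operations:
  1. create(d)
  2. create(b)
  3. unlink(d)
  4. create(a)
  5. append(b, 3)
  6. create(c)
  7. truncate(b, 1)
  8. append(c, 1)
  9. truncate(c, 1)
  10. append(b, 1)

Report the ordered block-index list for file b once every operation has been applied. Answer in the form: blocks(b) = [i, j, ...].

blocks(b) = [1, 2]

after create(d) → d:[0]  free=[F.......]
after create(b) → b:[1], d:[0]  free=[FF......]
after unlink(d) → b:[1]  free=[.F......]
after create(a) → a:[0], b:[1]  free=[FF......]
after append(b, 3) → a:[0], b:[1, 2, 3, 4]  free=[FFFFF...]
after create(c) → a:[0], b:[1, 2, 3, 4], c:[5]  free=[FFFFFF..]
after truncate(b, 1) → a:[0], b:[1], c:[5]  free=[FF...F..]
after append(c, 1) → a:[0], b:[1], c:[5, 2]  free=[FFF..F..]
after truncate(c, 1) → a:[0], b:[1], c:[5]  free=[FF...F..]
after append(b, 1) → a:[0], b:[1, 2], c:[5]  free=[FFF..F..]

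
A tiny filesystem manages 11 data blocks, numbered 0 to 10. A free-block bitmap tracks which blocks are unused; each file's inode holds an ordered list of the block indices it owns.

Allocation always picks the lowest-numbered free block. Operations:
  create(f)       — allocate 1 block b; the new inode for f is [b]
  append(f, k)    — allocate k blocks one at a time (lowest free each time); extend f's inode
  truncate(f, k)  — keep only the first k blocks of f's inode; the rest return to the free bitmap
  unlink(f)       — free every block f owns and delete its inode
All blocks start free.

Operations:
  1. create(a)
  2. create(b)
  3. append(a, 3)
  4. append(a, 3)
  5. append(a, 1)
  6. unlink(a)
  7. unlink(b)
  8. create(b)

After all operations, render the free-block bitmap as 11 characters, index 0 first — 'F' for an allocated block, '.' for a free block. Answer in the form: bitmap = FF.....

bitmap = F..........

create(a): bitmap=F.......... | a=[0]
create(b): bitmap=FF......... | a=[0] b=[1]
append(a, 3): bitmap=FFFFF...... | a=[0, 2, 3, 4] b=[1]
append(a, 3): bitmap=FFFFFFFF... | a=[0, 2, 3, 4, 5, 6, 7] b=[1]
append(a, 1): bitmap=FFFFFFFFF.. | a=[0, 2, 3, 4, 5, 6, 7, 8] b=[1]
unlink(a): bitmap=.F......... | b=[1]
unlink(b): bitmap=........... | 
create(b): bitmap=F.......... | b=[0]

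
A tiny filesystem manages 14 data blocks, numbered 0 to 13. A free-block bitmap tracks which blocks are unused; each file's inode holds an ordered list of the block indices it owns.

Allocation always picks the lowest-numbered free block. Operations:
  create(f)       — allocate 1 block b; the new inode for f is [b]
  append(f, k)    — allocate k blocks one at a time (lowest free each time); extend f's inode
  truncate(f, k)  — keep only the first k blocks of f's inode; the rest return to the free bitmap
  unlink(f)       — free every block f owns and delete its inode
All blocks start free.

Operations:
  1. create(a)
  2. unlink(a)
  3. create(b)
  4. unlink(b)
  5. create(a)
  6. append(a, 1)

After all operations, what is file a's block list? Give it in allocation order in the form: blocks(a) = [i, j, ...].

blocks(a) = [0, 1]

create(a): bitmap=F............. | a=[0]
unlink(a): bitmap=.............. | 
create(b): bitmap=F............. | b=[0]
unlink(b): bitmap=.............. | 
create(a): bitmap=F............. | a=[0]
append(a, 1): bitmap=FF............ | a=[0, 1]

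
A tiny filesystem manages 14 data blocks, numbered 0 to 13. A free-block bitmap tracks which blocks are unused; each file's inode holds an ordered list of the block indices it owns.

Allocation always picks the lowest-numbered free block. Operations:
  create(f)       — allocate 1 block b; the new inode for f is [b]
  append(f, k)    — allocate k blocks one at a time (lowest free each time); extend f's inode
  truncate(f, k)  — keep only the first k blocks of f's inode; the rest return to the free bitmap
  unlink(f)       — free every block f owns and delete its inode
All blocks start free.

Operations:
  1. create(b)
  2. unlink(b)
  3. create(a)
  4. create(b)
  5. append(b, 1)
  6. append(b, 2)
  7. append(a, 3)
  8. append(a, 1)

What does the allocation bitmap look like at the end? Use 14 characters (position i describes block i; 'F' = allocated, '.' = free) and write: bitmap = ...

bitmap = FFFFFFFFF.....

create(b): bitmap=F............. | b=[0]
unlink(b): bitmap=.............. | 
create(a): bitmap=F............. | a=[0]
create(b): bitmap=FF............ | a=[0] b=[1]
append(b, 1): bitmap=FFF........... | a=[0] b=[1, 2]
append(b, 2): bitmap=FFFFF......... | a=[0] b=[1, 2, 3, 4]
append(a, 3): bitmap=FFFFFFFF...... | a=[0, 5, 6, 7] b=[1, 2, 3, 4]
append(a, 1): bitmap=FFFFFFFFF..... | a=[0, 5, 6, 7, 8] b=[1, 2, 3, 4]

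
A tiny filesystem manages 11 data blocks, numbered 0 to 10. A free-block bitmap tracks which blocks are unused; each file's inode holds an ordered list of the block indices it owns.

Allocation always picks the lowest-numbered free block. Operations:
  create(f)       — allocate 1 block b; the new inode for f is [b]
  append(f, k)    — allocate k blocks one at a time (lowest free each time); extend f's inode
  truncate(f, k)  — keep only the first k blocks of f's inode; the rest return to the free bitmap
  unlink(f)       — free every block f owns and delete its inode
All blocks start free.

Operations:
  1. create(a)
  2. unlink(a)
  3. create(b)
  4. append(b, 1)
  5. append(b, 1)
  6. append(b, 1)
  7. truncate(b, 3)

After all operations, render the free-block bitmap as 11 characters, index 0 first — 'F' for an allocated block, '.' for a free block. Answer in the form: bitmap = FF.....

bitmap = FFF........

after create(a) → a:[0]  free=[F..........]
after unlink(a) →   free=[...........]
after create(b) → b:[0]  free=[F..........]
after append(b, 1) → b:[0, 1]  free=[FF.........]
after append(b, 1) → b:[0, 1, 2]  free=[FFF........]
after append(b, 1) → b:[0, 1, 2, 3]  free=[FFFF.......]
after truncate(b, 3) → b:[0, 1, 2]  free=[FFF........]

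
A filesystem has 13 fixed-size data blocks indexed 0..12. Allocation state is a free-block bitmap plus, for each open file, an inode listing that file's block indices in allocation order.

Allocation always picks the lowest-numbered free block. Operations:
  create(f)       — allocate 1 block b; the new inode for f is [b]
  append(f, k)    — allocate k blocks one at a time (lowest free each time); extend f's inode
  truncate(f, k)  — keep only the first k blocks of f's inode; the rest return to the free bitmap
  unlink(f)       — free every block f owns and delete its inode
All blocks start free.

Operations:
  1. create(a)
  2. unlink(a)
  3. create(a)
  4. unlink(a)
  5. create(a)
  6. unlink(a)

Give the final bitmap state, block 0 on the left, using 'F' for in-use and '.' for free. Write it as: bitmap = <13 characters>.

[1] create(a) — a=0 (map F............)
[2] unlink(a) —  (map .............)
[3] create(a) — a=0 (map F............)
[4] unlink(a) —  (map .............)
[5] create(a) — a=0 (map F............)
[6] unlink(a) —  (map .............)

bitmap = .............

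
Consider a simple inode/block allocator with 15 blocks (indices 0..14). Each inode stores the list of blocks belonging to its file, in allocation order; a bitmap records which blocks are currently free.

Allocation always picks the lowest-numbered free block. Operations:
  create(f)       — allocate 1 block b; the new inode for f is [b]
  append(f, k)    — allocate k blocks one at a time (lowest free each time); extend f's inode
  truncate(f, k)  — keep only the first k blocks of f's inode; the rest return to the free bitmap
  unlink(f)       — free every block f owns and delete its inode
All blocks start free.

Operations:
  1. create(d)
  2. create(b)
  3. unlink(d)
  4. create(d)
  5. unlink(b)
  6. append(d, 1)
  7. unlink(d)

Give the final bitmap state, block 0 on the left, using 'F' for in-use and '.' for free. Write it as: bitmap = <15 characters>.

bitmap = ...............

create(d): bitmap=F.............. | d=[0]
create(b): bitmap=FF............. | b=[1] d=[0]
unlink(d): bitmap=.F............. | b=[1]
create(d): bitmap=FF............. | b=[1] d=[0]
unlink(b): bitmap=F.............. | d=[0]
append(d, 1): bitmap=FF............. | d=[0, 1]
unlink(d): bitmap=............... | 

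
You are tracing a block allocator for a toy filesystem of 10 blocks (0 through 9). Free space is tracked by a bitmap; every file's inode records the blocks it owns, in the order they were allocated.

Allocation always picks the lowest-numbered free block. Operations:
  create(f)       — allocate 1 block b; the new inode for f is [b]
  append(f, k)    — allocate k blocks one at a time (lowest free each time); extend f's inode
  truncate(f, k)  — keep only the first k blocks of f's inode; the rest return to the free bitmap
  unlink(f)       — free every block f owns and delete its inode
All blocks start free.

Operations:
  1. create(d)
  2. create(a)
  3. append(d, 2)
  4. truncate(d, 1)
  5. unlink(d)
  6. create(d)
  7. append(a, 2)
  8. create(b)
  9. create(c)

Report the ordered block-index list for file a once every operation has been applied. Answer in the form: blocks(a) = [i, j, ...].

  1. create(d)  ⇒  F.........  {d→[0]}
  2. create(a)  ⇒  FF........  {a→[1]; d→[0]}
  3. append(d, 2)  ⇒  FFFF......  {a→[1]; d→[0, 2, 3]}
  4. truncate(d, 1)  ⇒  FF........  {a→[1]; d→[0]}
  5. unlink(d)  ⇒  .F........  {a→[1]}
  6. create(d)  ⇒  FF........  {a→[1]; d→[0]}
  7. append(a, 2)  ⇒  FFFF......  {a→[1, 2, 3]; d→[0]}
  8. create(b)  ⇒  FFFFF.....  {a→[1, 2, 3]; b→[4]; d→[0]}
  9. create(c)  ⇒  FFFFFF....  {a→[1, 2, 3]; b→[4]; c→[5]; d→[0]}

blocks(a) = [1, 2, 3]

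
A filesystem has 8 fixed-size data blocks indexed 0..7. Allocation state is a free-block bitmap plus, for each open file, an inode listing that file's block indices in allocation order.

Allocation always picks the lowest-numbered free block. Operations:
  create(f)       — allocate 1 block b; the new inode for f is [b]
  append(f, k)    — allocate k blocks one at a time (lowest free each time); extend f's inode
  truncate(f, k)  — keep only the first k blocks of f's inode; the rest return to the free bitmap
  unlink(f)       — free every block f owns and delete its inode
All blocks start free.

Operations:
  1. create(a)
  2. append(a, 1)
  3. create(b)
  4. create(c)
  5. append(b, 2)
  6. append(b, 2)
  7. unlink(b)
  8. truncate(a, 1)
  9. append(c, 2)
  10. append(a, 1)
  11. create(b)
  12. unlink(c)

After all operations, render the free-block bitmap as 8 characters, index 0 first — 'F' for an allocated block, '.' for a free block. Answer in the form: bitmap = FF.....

after create(a) → a:[0]  free=[F.......]
after append(a, 1) → a:[0, 1]  free=[FF......]
after create(b) → a:[0, 1], b:[2]  free=[FFF.....]
after create(c) → a:[0, 1], b:[2], c:[3]  free=[FFFF....]
after append(b, 2) → a:[0, 1], b:[2, 4, 5], c:[3]  free=[FFFFFF..]
after append(b, 2) → a:[0, 1], b:[2, 4, 5, 6, 7], c:[3]  free=[FFFFFFFF]
after unlink(b) → a:[0, 1], c:[3]  free=[FF.F....]
after truncate(a, 1) → a:[0], c:[3]  free=[F..F....]
after append(c, 2) → a:[0], c:[3, 1, 2]  free=[FFFF....]
after append(a, 1) → a:[0, 4], c:[3, 1, 2]  free=[FFFFF...]
after create(b) → a:[0, 4], b:[5], c:[3, 1, 2]  free=[FFFFFF..]
after unlink(c) → a:[0, 4], b:[5]  free=[F...FF..]

bitmap = F...FF..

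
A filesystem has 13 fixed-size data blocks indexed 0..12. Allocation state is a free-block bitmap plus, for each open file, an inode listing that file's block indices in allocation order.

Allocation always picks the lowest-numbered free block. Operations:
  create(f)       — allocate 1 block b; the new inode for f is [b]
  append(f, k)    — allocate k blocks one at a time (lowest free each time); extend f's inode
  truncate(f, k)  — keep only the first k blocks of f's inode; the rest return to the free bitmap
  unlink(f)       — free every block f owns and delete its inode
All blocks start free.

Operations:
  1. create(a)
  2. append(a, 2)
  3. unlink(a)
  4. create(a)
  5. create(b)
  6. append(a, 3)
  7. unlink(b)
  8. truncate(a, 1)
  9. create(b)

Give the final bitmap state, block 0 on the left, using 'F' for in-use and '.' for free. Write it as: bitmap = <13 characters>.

bitmap = FF...........

  1. create(a)  ⇒  F............  {a→[0]}
  2. append(a, 2)  ⇒  FFF..........  {a→[0, 1, 2]}
  3. unlink(a)  ⇒  .............  {}
  4. create(a)  ⇒  F............  {a→[0]}
  5. create(b)  ⇒  FF...........  {a→[0]; b→[1]}
  6. append(a, 3)  ⇒  FFFFF........  {a→[0, 2, 3, 4]; b→[1]}
  7. unlink(b)  ⇒  F.FFF........  {a→[0, 2, 3, 4]}
  8. truncate(a, 1)  ⇒  F............  {a→[0]}
  9. create(b)  ⇒  FF...........  {a→[0]; b→[1]}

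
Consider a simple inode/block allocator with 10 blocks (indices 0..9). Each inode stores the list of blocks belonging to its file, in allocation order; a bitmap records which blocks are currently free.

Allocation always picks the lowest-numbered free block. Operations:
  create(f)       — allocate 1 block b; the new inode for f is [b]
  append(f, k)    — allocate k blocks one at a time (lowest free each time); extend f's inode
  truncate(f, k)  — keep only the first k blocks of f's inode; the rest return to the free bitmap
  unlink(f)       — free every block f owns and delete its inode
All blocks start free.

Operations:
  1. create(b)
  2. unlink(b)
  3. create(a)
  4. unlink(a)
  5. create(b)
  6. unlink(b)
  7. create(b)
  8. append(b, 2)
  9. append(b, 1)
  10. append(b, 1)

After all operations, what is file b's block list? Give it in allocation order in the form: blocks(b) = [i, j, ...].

[1] create(b) — b=0 (map F.........)
[2] unlink(b) —  (map ..........)
[3] create(a) — a=0 (map F.........)
[4] unlink(a) —  (map ..........)
[5] create(b) — b=0 (map F.........)
[6] unlink(b) —  (map ..........)
[7] create(b) — b=0 (map F.........)
[8] append(b, 2) — b=0,1,2 (map FFF.......)
[9] append(b, 1) — b=0,1,2,3 (map FFFF......)
[10] append(b, 1) — b=0,1,2,3,4 (map FFFFF.....)

blocks(b) = [0, 1, 2, 3, 4]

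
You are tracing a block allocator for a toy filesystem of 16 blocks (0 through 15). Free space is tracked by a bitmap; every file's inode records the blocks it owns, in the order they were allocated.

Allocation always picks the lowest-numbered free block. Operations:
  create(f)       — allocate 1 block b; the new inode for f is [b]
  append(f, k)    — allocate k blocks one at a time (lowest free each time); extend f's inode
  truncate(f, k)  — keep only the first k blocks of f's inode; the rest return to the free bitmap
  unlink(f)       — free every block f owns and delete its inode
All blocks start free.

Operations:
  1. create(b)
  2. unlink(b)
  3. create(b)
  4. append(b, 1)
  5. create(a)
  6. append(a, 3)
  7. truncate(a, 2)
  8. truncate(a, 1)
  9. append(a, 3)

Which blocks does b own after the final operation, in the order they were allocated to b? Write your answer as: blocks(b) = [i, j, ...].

after create(b) → b:[0]  free=[F...............]
after unlink(b) →   free=[................]
after create(b) → b:[0]  free=[F...............]
after append(b, 1) → b:[0, 1]  free=[FF..............]
after create(a) → a:[2], b:[0, 1]  free=[FFF.............]
after append(a, 3) → a:[2, 3, 4, 5], b:[0, 1]  free=[FFFFFF..........]
after truncate(a, 2) → a:[2, 3], b:[0, 1]  free=[FFFF............]
after truncate(a, 1) → a:[2], b:[0, 1]  free=[FFF.............]
after append(a, 3) → a:[2, 3, 4, 5], b:[0, 1]  free=[FFFFFF..........]

blocks(b) = [0, 1]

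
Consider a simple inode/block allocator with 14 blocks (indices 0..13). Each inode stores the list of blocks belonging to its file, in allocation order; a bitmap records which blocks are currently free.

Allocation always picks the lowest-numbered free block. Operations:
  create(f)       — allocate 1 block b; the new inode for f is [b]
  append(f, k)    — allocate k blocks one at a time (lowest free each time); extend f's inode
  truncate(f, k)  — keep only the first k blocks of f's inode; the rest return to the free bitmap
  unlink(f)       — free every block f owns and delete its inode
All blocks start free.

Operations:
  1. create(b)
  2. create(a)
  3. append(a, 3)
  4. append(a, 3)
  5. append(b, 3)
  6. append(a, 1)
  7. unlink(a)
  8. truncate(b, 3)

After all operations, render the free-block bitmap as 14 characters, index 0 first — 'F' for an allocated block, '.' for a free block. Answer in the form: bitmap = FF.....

after create(b) → b:[0]  free=[F.............]
after create(a) → a:[1], b:[0]  free=[FF............]
after append(a, 3) → a:[1, 2, 3, 4], b:[0]  free=[FFFFF.........]
after append(a, 3) → a:[1, 2, 3, 4, 5, 6, 7], b:[0]  free=[FFFFFFFF......]
after append(b, 3) → a:[1, 2, 3, 4, 5, 6, 7], b:[0, 8, 9, 10]  free=[FFFFFFFFFFF...]
after append(a, 1) → a:[1, 2, 3, 4, 5, 6, 7, 11], b:[0, 8, 9, 10]  free=[FFFFFFFFFFFF..]
after unlink(a) → b:[0, 8, 9, 10]  free=[F.......FFF...]
after truncate(b, 3) → b:[0, 8, 9]  free=[F.......FF....]

bitmap = F.......FF....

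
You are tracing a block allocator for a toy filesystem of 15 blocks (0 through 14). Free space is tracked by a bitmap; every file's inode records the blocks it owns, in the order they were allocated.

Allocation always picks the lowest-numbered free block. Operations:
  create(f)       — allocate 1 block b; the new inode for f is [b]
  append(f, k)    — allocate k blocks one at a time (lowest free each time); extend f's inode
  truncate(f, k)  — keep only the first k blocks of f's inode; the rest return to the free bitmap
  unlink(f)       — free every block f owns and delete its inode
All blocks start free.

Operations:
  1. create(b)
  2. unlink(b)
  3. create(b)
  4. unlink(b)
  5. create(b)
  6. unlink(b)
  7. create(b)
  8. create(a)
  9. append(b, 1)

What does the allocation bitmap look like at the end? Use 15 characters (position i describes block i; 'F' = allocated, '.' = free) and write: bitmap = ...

bitmap = FFF............

  1. create(b)  ⇒  F..............  {b→[0]}
  2. unlink(b)  ⇒  ...............  {}
  3. create(b)  ⇒  F..............  {b→[0]}
  4. unlink(b)  ⇒  ...............  {}
  5. create(b)  ⇒  F..............  {b→[0]}
  6. unlink(b)  ⇒  ...............  {}
  7. create(b)  ⇒  F..............  {b→[0]}
  8. create(a)  ⇒  FF.............  {a→[1]; b→[0]}
  9. append(b, 1)  ⇒  FFF............  {a→[1]; b→[0, 2]}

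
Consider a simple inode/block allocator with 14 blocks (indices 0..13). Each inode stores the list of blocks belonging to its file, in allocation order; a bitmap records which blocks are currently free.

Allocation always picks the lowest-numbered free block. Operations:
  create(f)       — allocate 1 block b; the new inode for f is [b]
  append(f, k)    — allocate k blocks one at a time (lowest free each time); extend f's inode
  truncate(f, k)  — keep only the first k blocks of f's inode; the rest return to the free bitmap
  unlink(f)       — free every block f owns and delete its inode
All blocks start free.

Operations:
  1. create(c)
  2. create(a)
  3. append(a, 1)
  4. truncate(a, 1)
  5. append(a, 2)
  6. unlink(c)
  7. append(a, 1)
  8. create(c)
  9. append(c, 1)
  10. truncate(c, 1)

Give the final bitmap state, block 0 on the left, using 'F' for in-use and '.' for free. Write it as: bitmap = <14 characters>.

create(c): bitmap=F............. | c=[0]
create(a): bitmap=FF............ | a=[1] c=[0]
append(a, 1): bitmap=FFF........... | a=[1, 2] c=[0]
truncate(a, 1): bitmap=FF............ | a=[1] c=[0]
append(a, 2): bitmap=FFFF.......... | a=[1, 2, 3] c=[0]
unlink(c): bitmap=.FFF.......... | a=[1, 2, 3]
append(a, 1): bitmap=FFFF.......... | a=[1, 2, 3, 0]
create(c): bitmap=FFFFF......... | a=[1, 2, 3, 0] c=[4]
append(c, 1): bitmap=FFFFFF........ | a=[1, 2, 3, 0] c=[4, 5]
truncate(c, 1): bitmap=FFFFF......... | a=[1, 2, 3, 0] c=[4]

bitmap = FFFFF.........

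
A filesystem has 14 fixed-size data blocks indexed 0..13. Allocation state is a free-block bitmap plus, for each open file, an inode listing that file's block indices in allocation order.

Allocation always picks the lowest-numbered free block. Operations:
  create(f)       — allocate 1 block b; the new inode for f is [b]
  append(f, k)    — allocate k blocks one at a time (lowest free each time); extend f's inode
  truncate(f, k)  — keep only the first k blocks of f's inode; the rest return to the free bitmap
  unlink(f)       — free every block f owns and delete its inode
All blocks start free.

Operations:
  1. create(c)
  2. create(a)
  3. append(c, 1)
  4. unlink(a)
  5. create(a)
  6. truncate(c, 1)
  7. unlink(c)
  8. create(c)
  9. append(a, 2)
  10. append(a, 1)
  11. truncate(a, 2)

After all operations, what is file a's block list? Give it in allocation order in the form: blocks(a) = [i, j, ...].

blocks(a) = [1, 2]

after create(c) → c:[0]  free=[F.............]
after create(a) → a:[1], c:[0]  free=[FF............]
after append(c, 1) → a:[1], c:[0, 2]  free=[FFF...........]
after unlink(a) → c:[0, 2]  free=[F.F...........]
after create(a) → a:[1], c:[0, 2]  free=[FFF...........]
after truncate(c, 1) → a:[1], c:[0]  free=[FF............]
after unlink(c) → a:[1]  free=[.F............]
after create(c) → a:[1], c:[0]  free=[FF............]
after append(a, 2) → a:[1, 2, 3], c:[0]  free=[FFFF..........]
after append(a, 1) → a:[1, 2, 3, 4], c:[0]  free=[FFFFF.........]
after truncate(a, 2) → a:[1, 2], c:[0]  free=[FFF...........]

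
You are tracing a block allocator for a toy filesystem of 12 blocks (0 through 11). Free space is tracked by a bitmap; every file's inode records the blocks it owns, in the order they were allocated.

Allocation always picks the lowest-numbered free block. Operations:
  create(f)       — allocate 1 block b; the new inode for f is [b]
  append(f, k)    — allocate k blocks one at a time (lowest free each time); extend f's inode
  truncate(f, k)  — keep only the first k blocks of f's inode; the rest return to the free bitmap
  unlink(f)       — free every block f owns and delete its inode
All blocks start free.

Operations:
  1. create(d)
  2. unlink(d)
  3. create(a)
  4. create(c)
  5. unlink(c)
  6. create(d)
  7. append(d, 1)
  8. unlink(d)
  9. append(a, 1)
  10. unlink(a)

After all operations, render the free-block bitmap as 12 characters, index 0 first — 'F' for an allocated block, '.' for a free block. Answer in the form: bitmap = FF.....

  1. create(d)  ⇒  F...........  {d→[0]}
  2. unlink(d)  ⇒  ............  {}
  3. create(a)  ⇒  F...........  {a→[0]}
  4. create(c)  ⇒  FF..........  {a→[0]; c→[1]}
  5. unlink(c)  ⇒  F...........  {a→[0]}
  6. create(d)  ⇒  FF..........  {a→[0]; d→[1]}
  7. append(d, 1)  ⇒  FFF.........  {a→[0]; d→[1, 2]}
  8. unlink(d)  ⇒  F...........  {a→[0]}
  9. append(a, 1)  ⇒  FF..........  {a→[0, 1]}
  10. unlink(a)  ⇒  ............  {}

bitmap = ............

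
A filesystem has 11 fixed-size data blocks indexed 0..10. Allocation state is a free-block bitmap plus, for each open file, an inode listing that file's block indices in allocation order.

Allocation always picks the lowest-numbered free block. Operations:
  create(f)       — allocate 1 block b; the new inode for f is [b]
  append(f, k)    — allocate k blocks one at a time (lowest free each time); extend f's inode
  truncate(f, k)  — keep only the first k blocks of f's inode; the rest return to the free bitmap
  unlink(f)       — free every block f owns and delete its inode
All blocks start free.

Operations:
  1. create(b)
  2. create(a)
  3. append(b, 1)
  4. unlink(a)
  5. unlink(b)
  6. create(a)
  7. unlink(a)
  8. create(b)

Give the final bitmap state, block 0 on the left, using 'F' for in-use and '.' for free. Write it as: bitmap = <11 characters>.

after create(b) → b:[0]  free=[F..........]
after create(a) → a:[1], b:[0]  free=[FF.........]
after append(b, 1) → a:[1], b:[0, 2]  free=[FFF........]
after unlink(a) → b:[0, 2]  free=[F.F........]
after unlink(b) →   free=[...........]
after create(a) → a:[0]  free=[F..........]
after unlink(a) →   free=[...........]
after create(b) → b:[0]  free=[F..........]

bitmap = F..........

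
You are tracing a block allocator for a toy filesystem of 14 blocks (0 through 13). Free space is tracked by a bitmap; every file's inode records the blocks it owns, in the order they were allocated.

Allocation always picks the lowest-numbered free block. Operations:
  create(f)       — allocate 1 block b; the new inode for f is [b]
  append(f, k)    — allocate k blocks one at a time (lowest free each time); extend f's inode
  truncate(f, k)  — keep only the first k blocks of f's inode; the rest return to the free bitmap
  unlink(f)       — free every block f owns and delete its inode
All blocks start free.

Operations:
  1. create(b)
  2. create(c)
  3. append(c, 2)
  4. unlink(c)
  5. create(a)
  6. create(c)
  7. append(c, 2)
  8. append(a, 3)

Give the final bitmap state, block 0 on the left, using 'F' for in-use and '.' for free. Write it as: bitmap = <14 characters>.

  1. create(b)  ⇒  F.............  {b→[0]}
  2. create(c)  ⇒  FF............  {b→[0]; c→[1]}
  3. append(c, 2)  ⇒  FFFF..........  {b→[0]; c→[1, 2, 3]}
  4. unlink(c)  ⇒  F.............  {b→[0]}
  5. create(a)  ⇒  FF............  {a→[1]; b→[0]}
  6. create(c)  ⇒  FFF...........  {a→[1]; b→[0]; c→[2]}
  7. append(c, 2)  ⇒  FFFFF.........  {a→[1]; b→[0]; c→[2, 3, 4]}
  8. append(a, 3)  ⇒  FFFFFFFF......  {a→[1, 5, 6, 7]; b→[0]; c→[2, 3, 4]}

bitmap = FFFFFFFF......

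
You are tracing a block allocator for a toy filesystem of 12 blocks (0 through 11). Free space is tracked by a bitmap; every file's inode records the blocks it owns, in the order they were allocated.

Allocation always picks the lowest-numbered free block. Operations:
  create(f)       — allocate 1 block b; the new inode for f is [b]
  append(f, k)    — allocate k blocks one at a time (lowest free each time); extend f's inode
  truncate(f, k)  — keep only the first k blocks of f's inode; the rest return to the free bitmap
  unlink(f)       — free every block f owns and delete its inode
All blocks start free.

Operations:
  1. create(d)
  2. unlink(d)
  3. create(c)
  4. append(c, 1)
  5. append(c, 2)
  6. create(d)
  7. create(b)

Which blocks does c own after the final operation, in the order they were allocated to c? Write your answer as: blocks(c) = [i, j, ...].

[1] create(d) — d=0 (map F...........)
[2] unlink(d) —  (map ............)
[3] create(c) — c=0 (map F...........)
[4] append(c, 1) — c=0,1 (map FF..........)
[5] append(c, 2) — c=0,1,2,3 (map FFFF........)
[6] create(d) — c=0,1,2,3 d=4 (map FFFFF.......)
[7] create(b) — b=5 c=0,1,2,3 d=4 (map FFFFFF......)

blocks(c) = [0, 1, 2, 3]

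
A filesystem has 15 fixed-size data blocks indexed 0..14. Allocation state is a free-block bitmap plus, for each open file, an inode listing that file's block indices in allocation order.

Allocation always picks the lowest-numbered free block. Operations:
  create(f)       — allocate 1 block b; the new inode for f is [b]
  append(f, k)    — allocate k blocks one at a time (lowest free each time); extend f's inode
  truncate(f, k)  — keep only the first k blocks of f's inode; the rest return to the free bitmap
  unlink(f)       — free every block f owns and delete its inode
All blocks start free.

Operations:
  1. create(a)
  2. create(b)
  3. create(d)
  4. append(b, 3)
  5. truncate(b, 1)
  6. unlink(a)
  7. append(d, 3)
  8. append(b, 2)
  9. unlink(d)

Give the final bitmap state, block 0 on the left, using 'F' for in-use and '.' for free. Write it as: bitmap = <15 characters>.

create(a): bitmap=F.............. | a=[0]
create(b): bitmap=FF............. | a=[0] b=[1]
create(d): bitmap=FFF............ | a=[0] b=[1] d=[2]
append(b, 3): bitmap=FFFFFF......... | a=[0] b=[1, 3, 4, 5] d=[2]
truncate(b, 1): bitmap=FFF............ | a=[0] b=[1] d=[2]
unlink(a): bitmap=.FF............ | b=[1] d=[2]
append(d, 3): bitmap=FFFFF.......... | b=[1] d=[2, 0, 3, 4]
append(b, 2): bitmap=FFFFFFF........ | b=[1, 5, 6] d=[2, 0, 3, 4]
unlink(d): bitmap=.F...FF........ | b=[1, 5, 6]

bitmap = .F...FF........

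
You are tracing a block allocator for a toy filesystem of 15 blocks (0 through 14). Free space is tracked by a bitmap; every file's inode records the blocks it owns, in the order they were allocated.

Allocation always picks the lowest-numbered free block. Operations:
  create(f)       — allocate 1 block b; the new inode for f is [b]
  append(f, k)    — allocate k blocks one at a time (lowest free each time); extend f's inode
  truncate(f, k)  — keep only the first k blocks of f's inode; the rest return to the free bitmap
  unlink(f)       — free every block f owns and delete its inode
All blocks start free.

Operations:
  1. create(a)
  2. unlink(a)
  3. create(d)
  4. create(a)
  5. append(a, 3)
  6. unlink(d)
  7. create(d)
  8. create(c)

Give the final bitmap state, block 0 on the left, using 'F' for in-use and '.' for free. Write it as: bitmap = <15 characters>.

[1] create(a) — a=0 (map F..............)
[2] unlink(a) —  (map ...............)
[3] create(d) — d=0 (map F..............)
[4] create(a) — a=1 d=0 (map FF.............)
[5] append(a, 3) — a=1,2,3,4 d=0 (map FFFFF..........)
[6] unlink(d) — a=1,2,3,4 (map .FFFF..........)
[7] create(d) — a=1,2,3,4 d=0 (map FFFFF..........)
[8] create(c) — a=1,2,3,4 c=5 d=0 (map FFFFFF.........)

bitmap = FFFFFF.........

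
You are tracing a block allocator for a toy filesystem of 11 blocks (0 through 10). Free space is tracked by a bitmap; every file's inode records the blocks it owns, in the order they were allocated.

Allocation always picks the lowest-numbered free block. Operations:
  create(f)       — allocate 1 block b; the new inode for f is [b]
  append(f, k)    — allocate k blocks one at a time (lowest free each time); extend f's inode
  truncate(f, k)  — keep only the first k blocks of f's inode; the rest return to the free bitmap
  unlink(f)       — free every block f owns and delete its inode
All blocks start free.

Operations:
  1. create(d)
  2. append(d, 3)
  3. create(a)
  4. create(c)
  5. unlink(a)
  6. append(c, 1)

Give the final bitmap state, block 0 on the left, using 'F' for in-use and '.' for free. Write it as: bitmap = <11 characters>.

bitmap = FFFFFF.....

[1] create(d) — d=0 (map F..........)
[2] append(d, 3) — d=0,1,2,3 (map FFFF.......)
[3] create(a) — a=4 d=0,1,2,3 (map FFFFF......)
[4] create(c) — a=4 c=5 d=0,1,2,3 (map FFFFFF.....)
[5] unlink(a) — c=5 d=0,1,2,3 (map FFFF.F.....)
[6] append(c, 1) — c=5,4 d=0,1,2,3 (map FFFFFF.....)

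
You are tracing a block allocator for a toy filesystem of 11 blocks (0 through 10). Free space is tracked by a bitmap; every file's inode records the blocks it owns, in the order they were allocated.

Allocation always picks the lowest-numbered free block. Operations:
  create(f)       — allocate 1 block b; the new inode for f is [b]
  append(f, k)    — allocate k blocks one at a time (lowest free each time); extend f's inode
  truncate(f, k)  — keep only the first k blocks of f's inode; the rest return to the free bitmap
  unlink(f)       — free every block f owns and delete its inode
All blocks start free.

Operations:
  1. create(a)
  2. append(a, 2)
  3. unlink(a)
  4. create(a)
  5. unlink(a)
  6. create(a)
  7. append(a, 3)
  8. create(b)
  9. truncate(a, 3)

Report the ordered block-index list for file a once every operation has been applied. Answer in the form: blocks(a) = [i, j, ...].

[1] create(a) — a=0 (map F..........)
[2] append(a, 2) — a=0,1,2 (map FFF........)
[3] unlink(a) —  (map ...........)
[4] create(a) — a=0 (map F..........)
[5] unlink(a) —  (map ...........)
[6] create(a) — a=0 (map F..........)
[7] append(a, 3) — a=0,1,2,3 (map FFFF.......)
[8] create(b) — a=0,1,2,3 b=4 (map FFFFF......)
[9] truncate(a, 3) — a=0,1,2 b=4 (map FFF.F......)

blocks(a) = [0, 1, 2]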